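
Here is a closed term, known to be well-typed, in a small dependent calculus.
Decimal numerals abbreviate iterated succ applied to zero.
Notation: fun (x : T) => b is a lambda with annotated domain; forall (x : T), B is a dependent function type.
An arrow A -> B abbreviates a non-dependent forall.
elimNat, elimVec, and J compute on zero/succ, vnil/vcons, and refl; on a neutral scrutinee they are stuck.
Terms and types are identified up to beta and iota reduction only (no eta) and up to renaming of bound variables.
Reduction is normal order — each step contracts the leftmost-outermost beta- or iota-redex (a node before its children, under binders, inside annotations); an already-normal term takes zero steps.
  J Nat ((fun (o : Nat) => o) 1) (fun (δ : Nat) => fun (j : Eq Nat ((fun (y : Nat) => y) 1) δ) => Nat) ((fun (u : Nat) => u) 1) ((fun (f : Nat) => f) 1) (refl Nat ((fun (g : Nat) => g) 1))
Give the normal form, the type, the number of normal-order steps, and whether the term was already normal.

normal form:
  1
the term's type:
  Nat
steps to reach normal form (normal order): 2
already normal: no
first contracted redex: a J iota-redex


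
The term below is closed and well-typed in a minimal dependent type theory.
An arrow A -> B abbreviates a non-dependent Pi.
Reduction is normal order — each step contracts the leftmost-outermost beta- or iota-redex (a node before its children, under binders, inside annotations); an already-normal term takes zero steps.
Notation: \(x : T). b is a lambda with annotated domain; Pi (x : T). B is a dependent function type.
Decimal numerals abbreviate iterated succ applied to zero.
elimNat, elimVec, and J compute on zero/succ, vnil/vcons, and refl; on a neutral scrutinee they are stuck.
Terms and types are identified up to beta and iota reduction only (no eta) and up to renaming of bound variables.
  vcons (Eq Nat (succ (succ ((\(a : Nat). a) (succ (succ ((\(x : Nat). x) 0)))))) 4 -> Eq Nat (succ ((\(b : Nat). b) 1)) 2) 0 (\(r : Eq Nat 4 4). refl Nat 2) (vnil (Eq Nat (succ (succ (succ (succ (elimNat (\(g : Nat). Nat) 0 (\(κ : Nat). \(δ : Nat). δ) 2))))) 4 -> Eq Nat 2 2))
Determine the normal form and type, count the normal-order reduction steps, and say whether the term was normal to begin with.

normal form:
  vcons (Eq Nat 4 4 -> Eq Nat 2 2) 0 (\(a : Eq Nat 4 4). refl Nat 2) (vnil (Eq Nat 4 4 -> Eq Nat 2 2))
the term's type:
  Vec (Eq Nat 4 4 -> Eq Nat 2 2) 1
steps to reach normal form (normal order): 10
started in normal form: no
first redex: a beta-redex


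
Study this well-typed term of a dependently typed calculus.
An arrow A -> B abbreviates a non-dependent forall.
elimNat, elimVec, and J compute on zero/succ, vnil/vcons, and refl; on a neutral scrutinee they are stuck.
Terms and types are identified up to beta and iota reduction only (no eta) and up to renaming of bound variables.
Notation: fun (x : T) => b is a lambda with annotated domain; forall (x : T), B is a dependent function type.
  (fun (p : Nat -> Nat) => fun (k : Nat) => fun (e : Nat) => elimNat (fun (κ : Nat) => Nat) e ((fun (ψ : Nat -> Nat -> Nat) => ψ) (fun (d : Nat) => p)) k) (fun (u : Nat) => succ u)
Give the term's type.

inferred type:
  Nat -> Nat -> Nat


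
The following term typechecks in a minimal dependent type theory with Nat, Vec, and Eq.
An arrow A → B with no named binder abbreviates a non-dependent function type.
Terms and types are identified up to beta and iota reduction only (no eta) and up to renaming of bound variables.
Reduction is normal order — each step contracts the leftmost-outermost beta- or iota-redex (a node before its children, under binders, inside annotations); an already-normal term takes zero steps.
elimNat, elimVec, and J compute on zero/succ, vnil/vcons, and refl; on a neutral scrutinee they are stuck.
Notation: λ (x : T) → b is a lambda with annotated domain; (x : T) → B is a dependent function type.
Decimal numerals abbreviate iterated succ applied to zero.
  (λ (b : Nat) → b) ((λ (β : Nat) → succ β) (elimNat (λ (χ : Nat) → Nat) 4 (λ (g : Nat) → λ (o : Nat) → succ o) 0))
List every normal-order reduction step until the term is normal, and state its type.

normal-order reduction:
  (λ (b : Nat) → b) ((λ (β : Nat) → succ β) (elimNat (λ (χ : Nat) → Nat) 4 (λ (g : Nat) → λ (o : Nat) → succ o) 0))
  ~> (λ (b : Nat) → succ b) (elimNat (λ (β : Nat) → Nat) 4 (λ (χ : Nat) → λ (g : Nat) → succ g) 0)
  ~> succ (elimNat (λ (b : Nat) → Nat) 4 (λ (β : Nat) → λ (χ : Nat) → succ χ) 0)
  ~> 5
inferred type:
  Nat


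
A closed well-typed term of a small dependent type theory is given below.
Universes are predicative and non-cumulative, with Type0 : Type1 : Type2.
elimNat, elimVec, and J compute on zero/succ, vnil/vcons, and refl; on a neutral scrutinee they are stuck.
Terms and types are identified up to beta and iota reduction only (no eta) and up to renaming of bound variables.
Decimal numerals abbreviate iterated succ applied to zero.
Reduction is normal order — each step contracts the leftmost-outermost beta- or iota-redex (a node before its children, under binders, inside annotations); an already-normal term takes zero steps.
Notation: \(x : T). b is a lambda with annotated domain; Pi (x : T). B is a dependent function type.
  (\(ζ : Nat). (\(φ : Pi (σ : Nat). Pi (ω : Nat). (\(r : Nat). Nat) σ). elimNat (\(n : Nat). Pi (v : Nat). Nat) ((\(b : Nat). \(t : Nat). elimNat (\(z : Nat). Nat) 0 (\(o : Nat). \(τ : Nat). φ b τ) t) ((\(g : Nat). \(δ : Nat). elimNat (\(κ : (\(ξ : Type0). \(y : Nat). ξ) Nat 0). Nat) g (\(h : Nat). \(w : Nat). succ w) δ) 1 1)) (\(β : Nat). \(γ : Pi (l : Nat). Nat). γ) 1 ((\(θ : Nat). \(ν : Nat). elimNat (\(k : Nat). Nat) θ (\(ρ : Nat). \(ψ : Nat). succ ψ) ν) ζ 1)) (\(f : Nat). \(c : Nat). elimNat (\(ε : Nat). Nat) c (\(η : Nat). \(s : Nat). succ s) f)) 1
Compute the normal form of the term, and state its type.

normal form:
  4
type:
  Nat
observation: 36 normal-order steps normalize the term, beginning with a beta-redex.


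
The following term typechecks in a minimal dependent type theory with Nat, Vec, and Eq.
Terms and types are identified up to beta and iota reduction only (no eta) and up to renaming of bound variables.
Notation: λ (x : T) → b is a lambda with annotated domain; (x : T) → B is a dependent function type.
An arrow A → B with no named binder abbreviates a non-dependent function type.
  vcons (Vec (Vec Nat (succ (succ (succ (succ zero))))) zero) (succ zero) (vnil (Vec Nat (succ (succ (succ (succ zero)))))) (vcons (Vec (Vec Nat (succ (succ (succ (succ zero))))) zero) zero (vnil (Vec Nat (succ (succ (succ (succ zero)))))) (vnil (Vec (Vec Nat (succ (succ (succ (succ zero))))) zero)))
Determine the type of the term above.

inferred type:
  Vec (Vec (Vec Nat (succ (succ (succ (succ zero))))) zero) (succ (succ zero))


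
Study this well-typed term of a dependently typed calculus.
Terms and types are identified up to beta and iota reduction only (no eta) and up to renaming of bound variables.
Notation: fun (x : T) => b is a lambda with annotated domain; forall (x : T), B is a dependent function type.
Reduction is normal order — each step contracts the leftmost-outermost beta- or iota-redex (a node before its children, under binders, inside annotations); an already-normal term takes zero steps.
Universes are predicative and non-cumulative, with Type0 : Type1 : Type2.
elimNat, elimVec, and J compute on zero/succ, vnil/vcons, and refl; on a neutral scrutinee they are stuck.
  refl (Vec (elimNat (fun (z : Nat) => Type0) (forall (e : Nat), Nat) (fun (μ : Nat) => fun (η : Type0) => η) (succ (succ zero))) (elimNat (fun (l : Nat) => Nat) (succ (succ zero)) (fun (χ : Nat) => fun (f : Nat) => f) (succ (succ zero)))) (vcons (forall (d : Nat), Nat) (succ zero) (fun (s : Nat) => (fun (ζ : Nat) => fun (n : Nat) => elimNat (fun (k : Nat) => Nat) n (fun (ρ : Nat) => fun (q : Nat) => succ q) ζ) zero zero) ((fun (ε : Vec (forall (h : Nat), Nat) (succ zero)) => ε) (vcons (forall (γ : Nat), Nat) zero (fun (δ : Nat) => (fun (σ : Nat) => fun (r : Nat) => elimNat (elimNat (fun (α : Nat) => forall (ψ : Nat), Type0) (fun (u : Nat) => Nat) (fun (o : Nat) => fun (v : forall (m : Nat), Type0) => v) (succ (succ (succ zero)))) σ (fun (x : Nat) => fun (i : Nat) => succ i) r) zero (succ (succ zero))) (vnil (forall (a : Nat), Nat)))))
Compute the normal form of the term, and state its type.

normal form:
  refl (Vec (forall (z : Nat), Nat) (succ (succ zero))) (vcons (forall (e : Nat), Nat) (succ zero) (fun (μ : Nat) => zero) (vcons (forall (η : Nat), Nat) zero (fun (l : Nat) => succ (succ zero)) (vnil (forall (χ : Nat), Nat))))
inferred type:
  Eq (Vec (forall (z : Nat), Nat) (succ (succ zero))) (vcons (forall (e : Nat), Nat) (succ zero) (fun (μ : Nat) => zero) (vcons (forall (η : Nat), Nat) zero (fun (l : Nat) => succ (succ zero)) (vnil (forall (χ : Nat), Nat)))) (vcons (forall (f : Nat), Nat) (succ zero) (fun (d : Nat) => zero) (vcons (forall (s : Nat), Nat) zero (fun (ζ : Nat) => succ (succ zero)) (vnil (forall (n : Nat), Nat))))
observation: reduction starts at an elimNat iota-redex, and 27 normal-order steps reach the normal form.


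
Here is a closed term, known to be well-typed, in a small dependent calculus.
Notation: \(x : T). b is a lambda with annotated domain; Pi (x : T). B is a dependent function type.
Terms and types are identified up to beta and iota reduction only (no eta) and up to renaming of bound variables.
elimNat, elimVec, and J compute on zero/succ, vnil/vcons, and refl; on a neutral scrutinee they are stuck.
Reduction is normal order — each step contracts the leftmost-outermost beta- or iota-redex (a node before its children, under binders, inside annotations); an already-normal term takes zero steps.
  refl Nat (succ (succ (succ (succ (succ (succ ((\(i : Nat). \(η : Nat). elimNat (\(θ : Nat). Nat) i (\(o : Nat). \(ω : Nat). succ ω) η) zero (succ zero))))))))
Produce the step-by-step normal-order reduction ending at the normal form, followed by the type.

reduction (normal order):
  refl Nat (succ (succ (succ (succ (succ (succ ((\(i : Nat). \(η : Nat). elimNat (\(θ : Nat). Nat) i (\(o : Nat). \(ω : Nat). succ ω) η) zero (succ zero))))))))
  ~> refl Nat (succ (succ (succ (succ (succ (succ ((\(i : Nat). elimNat (\(η : Nat). Nat) zero (\(θ : Nat). \(o : Nat). succ o) i) (succ zero))))))))
  ~> refl Nat (succ (succ (succ (succ (succ (succ (elimNat (\(i : Nat). Nat) zero (\(η : Nat). \(θ : Nat). succ θ) (succ zero))))))))
  ~> refl Nat (succ (succ (succ (succ (succ (succ ((\(i : Nat). \(η : Nat). succ η) zero (elimNat (\(θ : Nat). Nat) zero (\(o : Nat). \(ω : Nat). succ ω) zero))))))))
  ~> refl Nat (succ (succ (succ (succ (succ (succ ((\(i : Nat). succ i) (elimNat (\(η : Nat). Nat) zero (\(θ : Nat). \(o : Nat). succ o) zero))))))))
  ~> refl Nat (succ (succ (succ (succ (succ (succ (succ (elimNat (\(i : Nat). Nat) zero (\(η : Nat). \(θ : Nat). succ θ) zero))))))))
  ~> refl Nat (succ (succ (succ (succ (succ (succ (succ zero)))))))
the term's type:
  Eq Nat (succ (succ (succ (succ (succ (succ (succ zero))))))) (succ (succ (succ (succ (succ (succ (succ zero)))))))


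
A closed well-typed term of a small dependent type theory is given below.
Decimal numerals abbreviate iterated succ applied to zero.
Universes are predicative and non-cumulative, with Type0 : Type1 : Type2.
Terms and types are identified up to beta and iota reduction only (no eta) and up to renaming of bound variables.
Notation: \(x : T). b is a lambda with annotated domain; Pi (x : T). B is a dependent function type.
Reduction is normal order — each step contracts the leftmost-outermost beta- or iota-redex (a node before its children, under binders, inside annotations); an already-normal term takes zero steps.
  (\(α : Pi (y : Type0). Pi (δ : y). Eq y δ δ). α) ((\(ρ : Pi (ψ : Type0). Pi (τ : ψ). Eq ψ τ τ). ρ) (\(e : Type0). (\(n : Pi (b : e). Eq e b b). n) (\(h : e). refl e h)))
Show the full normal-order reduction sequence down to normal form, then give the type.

normal-order reduction:
  (\(α : Pi (y : Type0). Pi (δ : y). Eq y δ δ). α) ((\(ρ : Pi (ψ : Type0). Pi (τ : ψ). Eq ψ τ τ). ρ) (\(e : Type0). (\(n : Pi (b : e). Eq e b b). n) (\(h : e). refl e h)))
  ~> (\(α : Pi (y : Type0). Pi (δ : y). Eq y δ δ). α) (\(ρ : Type0). (\(ψ : Pi (τ : ρ). Eq ρ τ τ). ψ) (\(e : ρ). refl ρ e))
  ~> \(α : Type0). (\(y : Pi (δ : α). Eq α δ δ). y) (\(ρ : α). refl α ρ)
  ~> \(α : Type0). \(y : α). refl α y
inferred type:
  Pi (α : Type0). Pi (y : α). Eq α y y


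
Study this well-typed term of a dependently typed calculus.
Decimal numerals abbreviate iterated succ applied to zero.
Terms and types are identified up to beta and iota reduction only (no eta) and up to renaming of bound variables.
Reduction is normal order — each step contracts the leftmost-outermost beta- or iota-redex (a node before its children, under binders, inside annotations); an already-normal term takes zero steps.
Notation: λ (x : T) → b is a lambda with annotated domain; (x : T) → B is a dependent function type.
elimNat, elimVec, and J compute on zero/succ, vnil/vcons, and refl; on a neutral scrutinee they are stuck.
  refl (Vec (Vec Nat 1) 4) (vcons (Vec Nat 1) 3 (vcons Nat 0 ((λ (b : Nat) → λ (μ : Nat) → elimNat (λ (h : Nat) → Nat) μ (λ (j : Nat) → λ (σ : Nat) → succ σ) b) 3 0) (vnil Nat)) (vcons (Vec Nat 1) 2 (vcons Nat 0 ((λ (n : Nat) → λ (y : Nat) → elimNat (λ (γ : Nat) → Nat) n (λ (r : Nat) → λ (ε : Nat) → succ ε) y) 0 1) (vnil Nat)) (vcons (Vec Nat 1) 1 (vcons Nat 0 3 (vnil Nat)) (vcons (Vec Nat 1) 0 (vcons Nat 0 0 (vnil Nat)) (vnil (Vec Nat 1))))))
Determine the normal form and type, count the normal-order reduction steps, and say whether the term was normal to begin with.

reduced normal form:
  refl (Vec (Vec Nat 1) 4) (vcons (Vec Nat 1) 3 (vcons Nat 0 3 (vnil Nat)) (vcons (Vec Nat 1) 2 (vcons Nat 0 1 (vnil Nat)) (vcons (Vec Nat 1) 1 (vcons Nat 0 3 (vnil Nat)) (vcons (Vec Nat 1) 0 (vcons Nat 0 0 (vnil Nat)) (vnil (Vec Nat 1))))))
the term's type:
  Eq (Vec (Vec Nat 1) 4) (vcons (Vec Nat 1) 3 (vcons Nat 0 3 (vnil Nat)) (vcons (Vec Nat 1) 2 (vcons Nat 0 1 (vnil Nat)) (vcons (Vec Nat 1) 1 (vcons Nat 0 3 (vnil Nat)) (vcons (Vec Nat 1) 0 (vcons Nat 0 0 (vnil Nat)) (vnil (Vec Nat 1)))))) (vcons (Vec Nat 1) 3 (vcons Nat 0 3 (vnil Nat)) (vcons (Vec Nat 1) 2 (vcons Nat 0 1 (vnil Nat)) (vcons (Vec Nat 1) 1 (vcons Nat 0 3 (vnil Nat)) (vcons (Vec Nat 1) 0 (vcons Nat 0 0 (vnil Nat)) (vnil (Vec Nat 1))))))
normal-order step count: 18
started in normal form: no
first contracted redex: a beta-redex


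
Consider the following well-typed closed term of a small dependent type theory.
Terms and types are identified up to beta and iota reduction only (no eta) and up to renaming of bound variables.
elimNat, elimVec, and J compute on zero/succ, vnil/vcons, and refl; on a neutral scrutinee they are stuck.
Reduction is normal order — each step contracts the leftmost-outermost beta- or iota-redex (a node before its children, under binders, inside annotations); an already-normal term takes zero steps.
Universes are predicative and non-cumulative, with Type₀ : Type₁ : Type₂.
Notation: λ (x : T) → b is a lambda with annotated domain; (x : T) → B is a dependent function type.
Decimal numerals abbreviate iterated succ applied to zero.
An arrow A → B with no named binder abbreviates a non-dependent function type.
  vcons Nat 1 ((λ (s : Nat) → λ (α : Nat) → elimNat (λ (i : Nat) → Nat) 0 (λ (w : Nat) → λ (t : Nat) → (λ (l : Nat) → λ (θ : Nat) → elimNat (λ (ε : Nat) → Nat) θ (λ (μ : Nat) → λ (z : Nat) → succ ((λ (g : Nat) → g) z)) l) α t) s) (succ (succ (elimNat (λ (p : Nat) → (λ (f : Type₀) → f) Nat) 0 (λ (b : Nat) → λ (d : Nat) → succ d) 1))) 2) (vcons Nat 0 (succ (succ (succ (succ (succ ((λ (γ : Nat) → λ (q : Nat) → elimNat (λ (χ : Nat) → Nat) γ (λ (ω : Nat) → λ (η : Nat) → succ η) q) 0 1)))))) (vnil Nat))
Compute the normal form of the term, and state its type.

reduced normal form:
  vcons Nat 1 6 (vcons Nat 0 6 (vnil Nat))
inferred type:
  Vec Nat 2
observation: normalization takes exactly 55 steps under the normal-order strategy.


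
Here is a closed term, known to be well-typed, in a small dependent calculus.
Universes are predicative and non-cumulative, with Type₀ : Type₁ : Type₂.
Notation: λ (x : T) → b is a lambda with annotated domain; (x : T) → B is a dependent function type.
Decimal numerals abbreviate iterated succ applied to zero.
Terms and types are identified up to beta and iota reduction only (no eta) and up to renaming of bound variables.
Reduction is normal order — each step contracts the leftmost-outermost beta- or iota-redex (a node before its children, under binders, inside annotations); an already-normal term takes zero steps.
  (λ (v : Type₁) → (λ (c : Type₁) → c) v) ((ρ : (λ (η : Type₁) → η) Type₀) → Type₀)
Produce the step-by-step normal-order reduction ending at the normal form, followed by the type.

reduction (normal order):
  (λ (v : Type₁) → (λ (c : Type₁) → c) v) ((ρ : (λ (η : Type₁) → η) Type₀) → Type₀)
  ~> (λ (v : Type₁) → v) ((c : (λ (ρ : Type₁) → ρ) Type₀) → Type₀)
  ~> (v : (λ (c : Type₁) → c) Type₀) → Type₀
  ~> (v : Type₀) → Type₀
inferred type:
  Type₁


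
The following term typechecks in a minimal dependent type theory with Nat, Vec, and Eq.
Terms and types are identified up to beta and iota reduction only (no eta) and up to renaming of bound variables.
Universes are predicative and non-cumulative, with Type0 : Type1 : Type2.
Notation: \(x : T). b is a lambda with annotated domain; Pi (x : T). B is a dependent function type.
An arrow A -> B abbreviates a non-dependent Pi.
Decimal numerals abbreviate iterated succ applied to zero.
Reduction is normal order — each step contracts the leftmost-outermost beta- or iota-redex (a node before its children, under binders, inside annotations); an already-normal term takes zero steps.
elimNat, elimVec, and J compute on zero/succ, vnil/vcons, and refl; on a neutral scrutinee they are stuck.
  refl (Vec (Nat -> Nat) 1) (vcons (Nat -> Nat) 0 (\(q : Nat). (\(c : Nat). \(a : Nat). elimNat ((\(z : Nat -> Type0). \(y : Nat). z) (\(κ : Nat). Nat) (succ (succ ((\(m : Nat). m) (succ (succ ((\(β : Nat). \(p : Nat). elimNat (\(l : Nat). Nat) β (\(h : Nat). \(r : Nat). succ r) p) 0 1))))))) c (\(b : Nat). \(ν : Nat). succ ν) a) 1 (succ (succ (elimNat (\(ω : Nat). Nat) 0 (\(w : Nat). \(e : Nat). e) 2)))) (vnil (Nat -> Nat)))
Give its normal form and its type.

normal form:
  refl (Vec (Nat -> Nat) 1) (vcons (Nat -> Nat) 0 (\(q : Nat). 3) (vnil (Nat -> Nat)))
type:
  Eq (Vec (Nat -> Nat) 1) (vcons (Nat -> Nat) 0 (\(q : Nat). 3) (vnil (Nat -> Nat))) (vcons (Nat -> Nat) 0 (\(c : Nat). 3) (vnil (Nat -> Nat)))


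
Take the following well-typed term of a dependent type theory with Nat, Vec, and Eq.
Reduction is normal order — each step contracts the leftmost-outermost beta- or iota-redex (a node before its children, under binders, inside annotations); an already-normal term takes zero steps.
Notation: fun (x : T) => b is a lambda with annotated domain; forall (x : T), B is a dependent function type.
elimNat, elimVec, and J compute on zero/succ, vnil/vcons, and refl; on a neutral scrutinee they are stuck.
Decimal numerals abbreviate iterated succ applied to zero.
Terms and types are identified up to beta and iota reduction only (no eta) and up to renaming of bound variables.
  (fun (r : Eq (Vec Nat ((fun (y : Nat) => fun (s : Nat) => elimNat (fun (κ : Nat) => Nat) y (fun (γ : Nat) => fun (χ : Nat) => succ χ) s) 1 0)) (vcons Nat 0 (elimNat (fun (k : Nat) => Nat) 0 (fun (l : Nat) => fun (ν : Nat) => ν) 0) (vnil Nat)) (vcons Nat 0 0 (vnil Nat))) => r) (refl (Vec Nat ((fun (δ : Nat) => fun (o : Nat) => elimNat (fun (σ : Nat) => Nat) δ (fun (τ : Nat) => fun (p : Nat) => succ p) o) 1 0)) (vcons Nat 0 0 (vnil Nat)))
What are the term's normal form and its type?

reduced normal form:
  refl (Vec Nat 1) (vcons Nat 0 0 (vnil Nat))
type:
  Eq (Vec Nat 1) (vcons Nat 0 0 (vnil Nat)) (vcons Nat 0 0 (vnil Nat))


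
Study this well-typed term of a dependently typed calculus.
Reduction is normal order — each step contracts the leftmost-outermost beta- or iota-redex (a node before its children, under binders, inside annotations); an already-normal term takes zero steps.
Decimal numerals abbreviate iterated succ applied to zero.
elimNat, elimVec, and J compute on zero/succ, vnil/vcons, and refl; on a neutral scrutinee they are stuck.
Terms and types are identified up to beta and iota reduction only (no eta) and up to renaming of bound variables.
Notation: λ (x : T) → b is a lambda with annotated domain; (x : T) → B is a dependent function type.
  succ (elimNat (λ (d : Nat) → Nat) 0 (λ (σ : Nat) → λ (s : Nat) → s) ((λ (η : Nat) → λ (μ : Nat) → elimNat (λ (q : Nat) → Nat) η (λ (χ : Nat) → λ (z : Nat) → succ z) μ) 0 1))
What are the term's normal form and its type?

reduced normal form:
  1
inferred type:
  Nat


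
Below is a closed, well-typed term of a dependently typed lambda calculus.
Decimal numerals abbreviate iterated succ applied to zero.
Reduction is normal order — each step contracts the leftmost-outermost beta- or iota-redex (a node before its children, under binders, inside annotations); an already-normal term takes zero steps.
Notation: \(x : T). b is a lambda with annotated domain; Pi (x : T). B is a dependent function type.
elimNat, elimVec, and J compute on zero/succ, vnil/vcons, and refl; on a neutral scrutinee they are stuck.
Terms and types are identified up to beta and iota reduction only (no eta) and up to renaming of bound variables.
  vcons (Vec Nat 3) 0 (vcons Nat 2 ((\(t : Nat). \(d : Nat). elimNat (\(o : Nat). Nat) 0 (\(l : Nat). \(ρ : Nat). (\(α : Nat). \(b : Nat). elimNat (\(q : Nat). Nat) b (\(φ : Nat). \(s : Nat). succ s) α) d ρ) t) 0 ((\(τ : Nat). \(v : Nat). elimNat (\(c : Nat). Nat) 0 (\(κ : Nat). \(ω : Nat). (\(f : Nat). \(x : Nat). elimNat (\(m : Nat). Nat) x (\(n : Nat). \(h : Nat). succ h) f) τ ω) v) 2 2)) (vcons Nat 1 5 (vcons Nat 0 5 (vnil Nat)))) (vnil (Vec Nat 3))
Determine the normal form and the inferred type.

resulting normal form:
  vcons (Vec Nat 3) 0 (vcons Nat 2 0 (vcons Nat 1 5 (vcons Nat 0 5 (vnil Nat)))) (vnil (Vec Nat 3))
inferred type:
  Vec (Vec Nat 3) 1


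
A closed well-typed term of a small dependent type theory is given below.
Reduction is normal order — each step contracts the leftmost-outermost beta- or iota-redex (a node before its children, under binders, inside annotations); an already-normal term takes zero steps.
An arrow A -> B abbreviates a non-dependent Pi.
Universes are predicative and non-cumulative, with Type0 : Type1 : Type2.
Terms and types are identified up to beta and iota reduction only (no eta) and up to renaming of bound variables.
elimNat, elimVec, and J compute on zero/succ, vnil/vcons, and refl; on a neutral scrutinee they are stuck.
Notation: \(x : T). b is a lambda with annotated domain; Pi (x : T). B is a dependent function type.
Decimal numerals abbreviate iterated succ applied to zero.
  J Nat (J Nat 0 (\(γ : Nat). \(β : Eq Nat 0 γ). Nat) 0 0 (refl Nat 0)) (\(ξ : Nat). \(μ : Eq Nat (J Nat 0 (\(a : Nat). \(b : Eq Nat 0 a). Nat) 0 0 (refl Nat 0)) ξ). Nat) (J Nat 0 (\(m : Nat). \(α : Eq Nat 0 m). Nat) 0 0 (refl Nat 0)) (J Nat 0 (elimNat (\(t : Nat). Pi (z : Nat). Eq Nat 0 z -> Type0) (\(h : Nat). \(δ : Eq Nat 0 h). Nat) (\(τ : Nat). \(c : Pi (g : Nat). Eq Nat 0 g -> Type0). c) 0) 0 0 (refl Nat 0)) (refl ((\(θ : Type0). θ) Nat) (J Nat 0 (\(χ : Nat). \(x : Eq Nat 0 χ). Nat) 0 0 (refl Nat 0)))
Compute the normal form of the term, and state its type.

normal form:
  0
the term's type:
  Nat
observation: 2 normal-order steps normalize the term, beginning with a J iota-redex.


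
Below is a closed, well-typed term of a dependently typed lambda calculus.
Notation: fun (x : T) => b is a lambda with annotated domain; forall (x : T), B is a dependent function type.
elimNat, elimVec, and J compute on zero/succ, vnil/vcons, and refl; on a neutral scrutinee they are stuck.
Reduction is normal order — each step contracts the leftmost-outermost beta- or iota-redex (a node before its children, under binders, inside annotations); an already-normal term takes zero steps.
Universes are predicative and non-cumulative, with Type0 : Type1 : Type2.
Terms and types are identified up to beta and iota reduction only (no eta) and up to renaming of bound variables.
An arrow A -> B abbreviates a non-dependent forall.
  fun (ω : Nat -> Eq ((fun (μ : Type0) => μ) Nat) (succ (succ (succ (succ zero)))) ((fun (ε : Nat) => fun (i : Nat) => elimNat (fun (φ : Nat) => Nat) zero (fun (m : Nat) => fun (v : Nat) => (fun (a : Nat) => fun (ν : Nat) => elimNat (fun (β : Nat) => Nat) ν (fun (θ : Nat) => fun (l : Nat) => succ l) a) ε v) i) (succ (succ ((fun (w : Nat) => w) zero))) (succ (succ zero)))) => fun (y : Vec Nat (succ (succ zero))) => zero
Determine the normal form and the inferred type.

normal form:
  fun (ω : Nat -> Eq Nat (succ (succ (succ (succ zero)))) (succ (succ (succ (succ zero))))) => fun (μ : Vec Nat (succ (succ zero))) => zero
the term's type:
  (Nat -> Eq Nat (succ (succ (succ (succ zero)))) (succ (succ (succ (succ zero))))) -> Vec Nat (succ (succ zero)) -> Nat


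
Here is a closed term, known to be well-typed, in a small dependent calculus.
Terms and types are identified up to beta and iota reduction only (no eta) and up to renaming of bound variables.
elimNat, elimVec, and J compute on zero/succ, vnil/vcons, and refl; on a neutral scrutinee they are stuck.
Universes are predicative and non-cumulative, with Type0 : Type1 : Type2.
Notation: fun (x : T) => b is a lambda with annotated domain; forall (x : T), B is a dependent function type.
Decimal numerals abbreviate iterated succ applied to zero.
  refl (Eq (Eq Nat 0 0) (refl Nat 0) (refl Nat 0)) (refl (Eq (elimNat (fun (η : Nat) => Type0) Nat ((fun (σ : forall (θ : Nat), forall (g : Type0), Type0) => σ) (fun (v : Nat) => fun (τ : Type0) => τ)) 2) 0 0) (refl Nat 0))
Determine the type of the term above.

the term's type:
  Eq (Eq (Eq Nat 0 0) (refl Nat 0) (refl Nat 0)) (refl (Eq Nat 0 0) (refl Nat 0)) (refl (Eq Nat 0 0) (refl Nat 0))


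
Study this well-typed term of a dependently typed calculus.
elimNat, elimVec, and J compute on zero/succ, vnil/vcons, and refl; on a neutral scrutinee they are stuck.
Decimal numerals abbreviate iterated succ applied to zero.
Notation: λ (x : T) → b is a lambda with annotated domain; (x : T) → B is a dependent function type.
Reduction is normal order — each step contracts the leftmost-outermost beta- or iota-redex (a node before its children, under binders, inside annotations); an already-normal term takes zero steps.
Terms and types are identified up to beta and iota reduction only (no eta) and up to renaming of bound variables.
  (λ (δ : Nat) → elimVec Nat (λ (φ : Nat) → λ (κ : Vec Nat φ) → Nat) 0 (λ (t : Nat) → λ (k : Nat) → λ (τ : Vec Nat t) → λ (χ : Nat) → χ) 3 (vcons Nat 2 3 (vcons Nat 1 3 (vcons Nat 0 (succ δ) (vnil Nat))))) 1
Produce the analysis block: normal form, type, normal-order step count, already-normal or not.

normal form:
  0
type:
  Nat
steps to reach normal form (normal order): 17
started in normal form: no
first contracted redex: a beta-redex


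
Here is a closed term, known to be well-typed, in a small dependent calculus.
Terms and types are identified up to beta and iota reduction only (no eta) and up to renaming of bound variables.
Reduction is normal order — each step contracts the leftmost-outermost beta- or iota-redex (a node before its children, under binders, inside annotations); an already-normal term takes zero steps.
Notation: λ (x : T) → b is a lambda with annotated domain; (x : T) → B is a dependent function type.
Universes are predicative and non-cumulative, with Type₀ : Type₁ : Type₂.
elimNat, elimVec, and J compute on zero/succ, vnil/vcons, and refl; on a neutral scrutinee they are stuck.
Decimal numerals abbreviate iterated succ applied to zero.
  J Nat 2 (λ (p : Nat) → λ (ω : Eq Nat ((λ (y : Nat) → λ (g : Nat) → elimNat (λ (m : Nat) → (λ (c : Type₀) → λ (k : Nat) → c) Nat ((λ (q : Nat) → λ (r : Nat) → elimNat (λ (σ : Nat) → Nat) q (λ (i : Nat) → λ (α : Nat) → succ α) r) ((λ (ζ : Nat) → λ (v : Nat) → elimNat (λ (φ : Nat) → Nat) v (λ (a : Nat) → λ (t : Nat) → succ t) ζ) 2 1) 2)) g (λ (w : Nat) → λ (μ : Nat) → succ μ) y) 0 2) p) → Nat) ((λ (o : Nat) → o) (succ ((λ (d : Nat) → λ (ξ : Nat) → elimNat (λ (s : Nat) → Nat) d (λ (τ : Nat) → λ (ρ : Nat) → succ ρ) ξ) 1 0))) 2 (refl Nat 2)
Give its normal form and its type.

resulting normal form:
  2
inferred type:
  Nat


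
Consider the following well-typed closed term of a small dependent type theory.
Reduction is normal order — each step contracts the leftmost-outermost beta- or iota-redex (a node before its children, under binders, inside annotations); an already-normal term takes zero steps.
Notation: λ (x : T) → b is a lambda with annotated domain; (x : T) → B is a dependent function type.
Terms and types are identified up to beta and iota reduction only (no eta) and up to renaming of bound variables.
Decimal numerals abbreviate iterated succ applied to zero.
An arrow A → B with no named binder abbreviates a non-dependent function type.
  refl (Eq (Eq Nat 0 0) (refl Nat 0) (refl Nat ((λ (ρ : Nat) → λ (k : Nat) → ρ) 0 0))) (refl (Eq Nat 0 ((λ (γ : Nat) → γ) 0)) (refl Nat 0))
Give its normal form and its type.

normal form:
  refl (Eq (Eq Nat 0 0) (refl Nat 0) (refl Nat 0)) (refl (Eq Nat 0 0) (refl Nat 0))
the term's type:
  Eq (Eq (Eq Nat 0 0) (refl Nat 0) (refl Nat 0)) (refl (Eq Nat 0 0) (refl Nat 0)) (refl (Eq Nat 0 0) (refl Nat 0))
observation: 3 normal-order steps separate the term from its normal form.


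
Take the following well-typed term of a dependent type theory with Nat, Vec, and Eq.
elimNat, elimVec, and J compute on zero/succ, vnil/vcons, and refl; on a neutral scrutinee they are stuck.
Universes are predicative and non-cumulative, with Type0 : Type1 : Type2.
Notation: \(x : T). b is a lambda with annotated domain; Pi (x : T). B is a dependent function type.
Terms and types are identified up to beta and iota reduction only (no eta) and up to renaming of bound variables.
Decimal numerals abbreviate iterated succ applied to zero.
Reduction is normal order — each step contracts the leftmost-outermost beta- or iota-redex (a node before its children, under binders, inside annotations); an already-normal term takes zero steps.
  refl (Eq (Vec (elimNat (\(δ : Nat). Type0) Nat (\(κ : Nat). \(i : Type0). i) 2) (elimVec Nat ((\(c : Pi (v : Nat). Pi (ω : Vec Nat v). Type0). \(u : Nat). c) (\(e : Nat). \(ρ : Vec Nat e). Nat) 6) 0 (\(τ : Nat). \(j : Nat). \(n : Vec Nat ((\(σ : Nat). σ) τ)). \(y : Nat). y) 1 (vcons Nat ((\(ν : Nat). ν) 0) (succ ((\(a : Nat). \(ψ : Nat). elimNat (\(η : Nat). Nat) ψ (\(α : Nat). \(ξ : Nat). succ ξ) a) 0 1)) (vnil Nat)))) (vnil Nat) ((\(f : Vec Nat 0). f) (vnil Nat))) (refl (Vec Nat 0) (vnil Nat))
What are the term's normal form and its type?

reduced normal form:
  refl (Eq (Vec Nat 0) (vnil Nat) (vnil Nat)) (refl (Vec Nat 0) (vnil Nat))
type:
  Eq (Eq (Vec Nat 0) (vnil Nat) (vnil Nat)) (refl (Vec Nat 0) (vnil Nat)) (refl (Vec Nat 0) (vnil Nat))
observation: reduction starts at an elimNat iota-redex, and 14 normal-order steps reach the normal form.


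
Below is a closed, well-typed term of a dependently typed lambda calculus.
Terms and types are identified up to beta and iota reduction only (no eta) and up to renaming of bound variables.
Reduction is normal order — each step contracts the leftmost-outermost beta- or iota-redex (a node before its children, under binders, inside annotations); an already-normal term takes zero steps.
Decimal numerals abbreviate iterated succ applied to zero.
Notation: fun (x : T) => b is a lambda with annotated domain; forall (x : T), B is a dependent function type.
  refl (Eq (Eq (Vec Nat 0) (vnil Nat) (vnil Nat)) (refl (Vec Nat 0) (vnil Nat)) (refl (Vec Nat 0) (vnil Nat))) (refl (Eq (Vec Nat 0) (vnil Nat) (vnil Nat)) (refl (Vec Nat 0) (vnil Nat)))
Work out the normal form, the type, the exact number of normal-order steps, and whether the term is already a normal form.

reduced normal form:
  refl (Eq (Eq (Vec Nat 0) (vnil Nat) (vnil Nat)) (refl (Vec Nat 0) (vnil Nat)) (refl (Vec Nat 0) (vnil Nat))) (refl (Eq (Vec Nat 0) (vnil Nat) (vnil Nat)) (refl (Vec Nat 0) (vnil Nat)))
inferred type:
  Eq (Eq (Eq (Vec Nat 0) (vnil Nat) (vnil Nat)) (refl (Vec Nat 0) (vnil Nat)) (refl (Vec Nat 0) (vnil Nat))) (refl (Eq (Vec Nat 0) (vnil Nat) (vnil Nat)) (refl (Vec Nat 0) (vnil Nat))) (refl (Eq (Vec Nat 0) (vnil Nat) (vnil Nat)) (refl (Vec Nat 0) (vnil Nat)))
steps to reach normal form (normal order): 0
already normal: yes


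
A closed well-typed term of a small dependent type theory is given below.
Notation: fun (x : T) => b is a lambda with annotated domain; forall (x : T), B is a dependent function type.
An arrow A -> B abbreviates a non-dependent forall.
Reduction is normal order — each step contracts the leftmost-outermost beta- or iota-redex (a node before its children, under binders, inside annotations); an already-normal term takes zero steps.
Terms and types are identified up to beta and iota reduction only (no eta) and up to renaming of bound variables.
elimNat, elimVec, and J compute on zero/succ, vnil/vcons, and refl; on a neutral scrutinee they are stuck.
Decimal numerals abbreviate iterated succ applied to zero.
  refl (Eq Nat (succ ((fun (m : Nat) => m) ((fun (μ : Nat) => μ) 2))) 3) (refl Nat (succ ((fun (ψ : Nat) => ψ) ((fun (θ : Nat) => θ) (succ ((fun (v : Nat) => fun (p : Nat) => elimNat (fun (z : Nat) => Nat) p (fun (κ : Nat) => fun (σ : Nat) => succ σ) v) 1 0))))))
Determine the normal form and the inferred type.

normal form:
  refl (Eq Nat 3 3) (refl Nat 3)
inferred type:
  Eq (Eq Nat 3 3) (refl Nat 3) (refl Nat 3)
observation: the first redex contracted is a beta-redex; the normal form is reached in 10 normal-order steps.


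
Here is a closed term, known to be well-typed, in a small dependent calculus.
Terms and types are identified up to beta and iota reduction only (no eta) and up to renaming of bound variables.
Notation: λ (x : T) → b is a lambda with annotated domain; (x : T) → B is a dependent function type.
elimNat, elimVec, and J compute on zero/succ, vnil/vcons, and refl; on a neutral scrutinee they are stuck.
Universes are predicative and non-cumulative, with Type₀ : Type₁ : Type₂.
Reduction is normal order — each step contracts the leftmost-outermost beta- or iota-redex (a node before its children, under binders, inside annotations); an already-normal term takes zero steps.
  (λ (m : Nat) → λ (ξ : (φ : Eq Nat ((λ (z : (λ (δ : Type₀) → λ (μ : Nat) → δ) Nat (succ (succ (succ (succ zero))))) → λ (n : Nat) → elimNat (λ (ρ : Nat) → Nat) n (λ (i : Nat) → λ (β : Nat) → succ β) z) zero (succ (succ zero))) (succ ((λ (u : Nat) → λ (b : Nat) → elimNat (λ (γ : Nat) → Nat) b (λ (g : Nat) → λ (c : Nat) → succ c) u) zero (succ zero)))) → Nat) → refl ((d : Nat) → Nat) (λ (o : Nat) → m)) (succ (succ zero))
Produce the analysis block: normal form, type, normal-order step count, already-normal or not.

reduced normal form:
  λ (m : (ξ : Eq Nat (succ (succ zero)) (succ (succ zero))) → Nat) → refl ((φ : Nat) → Nat) (λ (z : Nat) → succ (succ zero))
inferred type:
  (m : (ξ : Eq Nat (succ (succ zero)) (succ (succ zero))) → Nat) → Eq ((φ : Nat) → Nat) (λ (z : Nat) → succ (succ zero)) (λ (δ : Nat) → succ (succ zero))
normal-order step count: 7
started in normal form: no
first contracted redex: a beta-redex


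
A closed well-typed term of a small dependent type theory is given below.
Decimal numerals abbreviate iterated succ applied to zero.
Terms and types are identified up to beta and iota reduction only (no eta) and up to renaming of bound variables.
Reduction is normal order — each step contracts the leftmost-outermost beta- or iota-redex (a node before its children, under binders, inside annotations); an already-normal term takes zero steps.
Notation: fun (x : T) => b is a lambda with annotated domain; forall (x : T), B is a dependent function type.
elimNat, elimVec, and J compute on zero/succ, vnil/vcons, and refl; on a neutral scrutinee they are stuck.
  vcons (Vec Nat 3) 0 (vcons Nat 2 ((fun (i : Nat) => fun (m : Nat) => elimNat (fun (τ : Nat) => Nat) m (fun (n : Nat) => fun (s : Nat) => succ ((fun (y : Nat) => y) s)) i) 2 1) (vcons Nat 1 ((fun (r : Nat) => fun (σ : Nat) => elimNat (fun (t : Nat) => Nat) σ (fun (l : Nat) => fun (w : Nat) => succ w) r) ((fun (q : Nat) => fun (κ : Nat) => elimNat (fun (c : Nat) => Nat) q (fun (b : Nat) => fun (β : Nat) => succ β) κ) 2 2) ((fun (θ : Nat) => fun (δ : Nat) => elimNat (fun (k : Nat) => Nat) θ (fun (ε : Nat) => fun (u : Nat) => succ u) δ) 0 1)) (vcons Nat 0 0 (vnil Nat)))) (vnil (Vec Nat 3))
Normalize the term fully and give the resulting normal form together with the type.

normal form:
  vcons (Vec Nat 3) 0 (vcons Nat 2 3 (vcons Nat 1 5 (vcons Nat 0 0 (vnil Nat)))) (vnil (Vec Nat 3))
type:
  Vec (Vec Nat 3) 1
observation: the leftmost-outermost redex is a beta-redex, and normalization takes 41 steps.


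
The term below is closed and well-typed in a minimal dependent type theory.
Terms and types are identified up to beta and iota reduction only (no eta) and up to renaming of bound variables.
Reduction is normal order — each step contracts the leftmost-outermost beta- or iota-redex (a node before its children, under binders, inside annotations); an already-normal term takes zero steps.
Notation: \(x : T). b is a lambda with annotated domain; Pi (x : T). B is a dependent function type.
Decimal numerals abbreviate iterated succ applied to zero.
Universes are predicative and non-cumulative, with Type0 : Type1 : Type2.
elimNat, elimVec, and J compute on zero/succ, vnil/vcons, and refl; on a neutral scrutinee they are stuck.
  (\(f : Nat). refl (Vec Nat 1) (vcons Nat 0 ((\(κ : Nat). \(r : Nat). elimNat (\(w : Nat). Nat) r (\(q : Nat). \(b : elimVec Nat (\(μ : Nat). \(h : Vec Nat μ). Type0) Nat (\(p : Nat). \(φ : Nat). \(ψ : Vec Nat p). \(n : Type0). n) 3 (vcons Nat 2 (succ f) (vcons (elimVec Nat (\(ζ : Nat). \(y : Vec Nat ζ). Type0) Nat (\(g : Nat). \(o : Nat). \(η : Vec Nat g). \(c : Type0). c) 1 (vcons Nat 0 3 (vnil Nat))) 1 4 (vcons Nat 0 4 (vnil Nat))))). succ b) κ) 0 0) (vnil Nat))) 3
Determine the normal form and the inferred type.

normal form:
  refl (Vec Nat 1) (vcons Nat 0 0 (vnil Nat))
type:
  Eq (Vec Nat 1) (vcons Nat 0 0 (vnil Nat)) (vcons Nat 0 0 (vnil Nat))
observation: 4 normal-order steps normalize the term, beginning with a beta-redex.


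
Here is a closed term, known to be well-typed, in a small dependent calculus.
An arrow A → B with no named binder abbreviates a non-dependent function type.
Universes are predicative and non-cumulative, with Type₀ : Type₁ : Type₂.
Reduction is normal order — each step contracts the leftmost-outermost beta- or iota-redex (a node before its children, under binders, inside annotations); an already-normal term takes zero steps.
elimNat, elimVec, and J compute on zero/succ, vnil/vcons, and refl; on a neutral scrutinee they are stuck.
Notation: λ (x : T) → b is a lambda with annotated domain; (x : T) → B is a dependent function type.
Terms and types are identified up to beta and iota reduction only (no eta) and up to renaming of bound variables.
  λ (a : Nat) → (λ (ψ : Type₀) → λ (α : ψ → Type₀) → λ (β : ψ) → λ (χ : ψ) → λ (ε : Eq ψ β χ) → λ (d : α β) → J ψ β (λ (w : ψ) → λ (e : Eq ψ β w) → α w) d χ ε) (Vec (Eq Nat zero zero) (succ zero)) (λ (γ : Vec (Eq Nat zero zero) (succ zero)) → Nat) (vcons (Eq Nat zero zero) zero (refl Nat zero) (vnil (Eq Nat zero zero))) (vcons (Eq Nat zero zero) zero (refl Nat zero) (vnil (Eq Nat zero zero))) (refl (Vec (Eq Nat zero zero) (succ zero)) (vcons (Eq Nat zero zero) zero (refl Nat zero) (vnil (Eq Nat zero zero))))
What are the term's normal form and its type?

resulting normal form:
  λ (a : Nat) → λ (ψ : Nat) → ψ
inferred type:
  Nat → Nat → Nat
observation: the term reaches its normal form after 7 normal-order steps.
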